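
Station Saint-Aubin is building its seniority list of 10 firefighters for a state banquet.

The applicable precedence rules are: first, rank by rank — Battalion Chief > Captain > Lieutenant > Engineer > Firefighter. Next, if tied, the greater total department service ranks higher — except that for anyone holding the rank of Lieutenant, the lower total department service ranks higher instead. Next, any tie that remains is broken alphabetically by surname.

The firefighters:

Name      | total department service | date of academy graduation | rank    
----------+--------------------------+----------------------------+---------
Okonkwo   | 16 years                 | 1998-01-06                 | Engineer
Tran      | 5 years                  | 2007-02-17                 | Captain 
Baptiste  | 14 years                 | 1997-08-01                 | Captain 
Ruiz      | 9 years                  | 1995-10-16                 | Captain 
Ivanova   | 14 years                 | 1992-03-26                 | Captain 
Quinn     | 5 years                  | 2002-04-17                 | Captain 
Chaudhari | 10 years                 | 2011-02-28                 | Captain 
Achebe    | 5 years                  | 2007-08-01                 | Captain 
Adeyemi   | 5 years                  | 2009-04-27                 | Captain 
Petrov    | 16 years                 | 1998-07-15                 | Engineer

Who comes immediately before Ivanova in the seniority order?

Baptiste

By rank: Baptiste, Ivanova, Chaudhari, Ruiz, Achebe, Adeyemi, Quinn and Tran (Captain); then Okonkwo and Petrov (Engineer).
Among Baptiste, Ivanova, Chaudhari, Ruiz, Achebe, Adeyemi, Quinn and Tran, by total department service (higher first): Baptiste and Ivanova (14 years) before Chaudhari (10 years) before Ruiz (9 years) before Achebe, Adeyemi, Quinn and Tran (5 years).
Among Baptiste and Ivanova, alphabetically by surname: Baptiste before Ivanova.
Among Achebe, Adeyemi, Quinn and Tran, alphabetically by surname: Achebe before Adeyemi before Quinn before Tran.
Okonkwo and Petrov both have total department service 16 years, so the next rule applies.
Among Okonkwo and Petrov, alphabetically by surname: Okonkwo before Petrov.
Order: Baptiste, Ivanova, Chaudhari, Ruiz, Achebe, Adeyemi, Quinn, Tran, Okonkwo, Petrov.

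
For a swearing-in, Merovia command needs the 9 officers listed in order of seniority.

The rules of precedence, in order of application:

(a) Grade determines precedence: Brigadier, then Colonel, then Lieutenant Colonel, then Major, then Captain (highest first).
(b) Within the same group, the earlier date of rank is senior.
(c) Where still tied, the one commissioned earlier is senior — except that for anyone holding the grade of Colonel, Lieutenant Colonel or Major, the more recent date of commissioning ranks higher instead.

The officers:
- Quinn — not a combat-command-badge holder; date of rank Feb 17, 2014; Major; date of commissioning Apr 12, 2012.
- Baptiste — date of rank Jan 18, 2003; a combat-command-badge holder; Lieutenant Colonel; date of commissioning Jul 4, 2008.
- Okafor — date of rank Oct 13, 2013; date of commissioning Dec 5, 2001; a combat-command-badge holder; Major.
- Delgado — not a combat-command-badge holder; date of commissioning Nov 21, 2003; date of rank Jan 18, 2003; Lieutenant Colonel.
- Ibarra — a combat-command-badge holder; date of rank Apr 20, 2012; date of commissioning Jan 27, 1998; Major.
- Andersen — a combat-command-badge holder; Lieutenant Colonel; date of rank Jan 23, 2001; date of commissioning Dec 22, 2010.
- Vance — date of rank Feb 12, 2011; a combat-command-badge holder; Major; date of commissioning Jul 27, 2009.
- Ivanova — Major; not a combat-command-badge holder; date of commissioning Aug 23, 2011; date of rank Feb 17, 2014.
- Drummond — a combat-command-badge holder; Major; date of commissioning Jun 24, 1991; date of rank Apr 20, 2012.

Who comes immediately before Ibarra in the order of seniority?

By grade: Andersen, Baptiste and Delgado (Lieutenant Colonel); then Vance, Ibarra, Drummond, Okafor, Quinn and Ivanova (Major).
Among Andersen, Baptiste and Delgado, by date of rank (earlier first): Andersen (Jan 23, 2001) before Baptiste and Delgado (Jan 18, 2003).
Among Baptiste and Delgado, by date of commissioning (later first) (reversed rule for this group): Baptiste (Jul 4, 2008) before Delgado (Nov 21, 2003).
Among Vance, Ibarra, Drummond, Okafor, Quinn and Ivanova, by date of rank (earlier first): Vance (Feb 12, 2011) before Ibarra and Drummond (Apr 20, 2012) before Okafor (Oct 13, 2013) before Quinn and Ivanova (Feb 17, 2014).
Among Ibarra and Drummond, by date of commissioning (later first) (reversed rule for this group): Ibarra (Jan 27, 1998) before Drummond (Jun 24, 1991).
Among Quinn and Ivanova, by date of commissioning (later first) (reversed rule for this group): Quinn (Apr 12, 2012) before Ivanova (Aug 23, 2011).
Order: Andersen, Baptiste, Delgado, Vance, Ibarra, Drummond, Okafor, Quinn, Ivanova.

Vance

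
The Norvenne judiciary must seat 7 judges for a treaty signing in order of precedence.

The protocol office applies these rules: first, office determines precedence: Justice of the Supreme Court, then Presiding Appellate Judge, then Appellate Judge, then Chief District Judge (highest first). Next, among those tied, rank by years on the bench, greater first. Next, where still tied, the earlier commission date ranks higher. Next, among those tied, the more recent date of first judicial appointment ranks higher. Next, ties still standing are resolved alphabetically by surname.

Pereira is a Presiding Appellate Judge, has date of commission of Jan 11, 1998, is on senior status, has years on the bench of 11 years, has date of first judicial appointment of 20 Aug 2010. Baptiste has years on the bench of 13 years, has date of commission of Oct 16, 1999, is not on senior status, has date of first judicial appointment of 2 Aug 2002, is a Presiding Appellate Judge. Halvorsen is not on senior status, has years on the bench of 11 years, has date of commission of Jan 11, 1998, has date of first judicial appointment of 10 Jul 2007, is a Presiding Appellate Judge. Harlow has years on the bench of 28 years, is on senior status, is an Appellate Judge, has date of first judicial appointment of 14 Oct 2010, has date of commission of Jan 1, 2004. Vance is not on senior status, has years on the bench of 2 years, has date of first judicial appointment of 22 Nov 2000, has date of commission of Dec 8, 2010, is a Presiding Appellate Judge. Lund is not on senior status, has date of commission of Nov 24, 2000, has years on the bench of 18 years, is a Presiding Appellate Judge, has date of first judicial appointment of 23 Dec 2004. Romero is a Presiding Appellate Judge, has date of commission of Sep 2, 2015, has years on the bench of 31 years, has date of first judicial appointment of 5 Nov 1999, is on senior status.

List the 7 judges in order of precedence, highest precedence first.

By office: Romero, Lund, Baptiste, Pereira, Halvorsen and Vance (Presiding Appellate Judge); then Harlow (Appellate Judge).
Among Romero, Lund, Baptiste, Pereira, Halvorsen and Vance, by years on the bench (higher first): Romero (31 years) before Lund (18 years) before Baptiste (13 years) before Pereira and Halvorsen (11 years) before Vance (2 years).
Pereira and Halvorsen both have date of commission Jan 11, 1998, so the next rule applies.
Among Pereira and Halvorsen, by date of first judicial appointment (later first): Pereira (20 Aug 2010) before Halvorsen (10 Jul 2007).
Full order: Romero, Lund, Baptiste, Pereira, Halvorsen, Vance, Harlow.

Romero, Lund, Baptiste, Pereira, Halvorsen, Vance, Harlow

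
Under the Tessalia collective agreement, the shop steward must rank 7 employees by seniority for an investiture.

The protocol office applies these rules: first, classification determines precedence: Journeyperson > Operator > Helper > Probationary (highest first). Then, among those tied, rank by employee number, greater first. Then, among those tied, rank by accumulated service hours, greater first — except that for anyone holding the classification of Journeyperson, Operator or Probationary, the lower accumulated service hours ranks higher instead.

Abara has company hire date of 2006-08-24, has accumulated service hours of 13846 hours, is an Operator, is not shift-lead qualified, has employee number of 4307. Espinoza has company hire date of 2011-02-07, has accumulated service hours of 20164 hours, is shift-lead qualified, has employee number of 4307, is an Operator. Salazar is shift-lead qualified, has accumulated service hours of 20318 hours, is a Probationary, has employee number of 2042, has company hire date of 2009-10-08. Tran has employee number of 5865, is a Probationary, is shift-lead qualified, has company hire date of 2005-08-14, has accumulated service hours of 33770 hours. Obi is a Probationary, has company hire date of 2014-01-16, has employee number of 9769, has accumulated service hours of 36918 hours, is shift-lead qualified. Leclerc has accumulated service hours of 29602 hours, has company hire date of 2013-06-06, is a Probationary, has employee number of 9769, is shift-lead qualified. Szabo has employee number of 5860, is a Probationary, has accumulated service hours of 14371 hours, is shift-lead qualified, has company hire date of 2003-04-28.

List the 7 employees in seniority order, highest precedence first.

Abara, Espinoza, Leclerc, Obi, Tran, Szabo, Salazar

By classification: Abara and Espinoza (Operator); then Leclerc, Obi, Tran, Szabo and Salazar (Probationary).
Abara and Espinoza both have employee number 4307, so the next rule applies.
Among Abara and Espinoza, by accumulated service hours (lower first) (reversed rule for this group): Abara (13846 hours) before Espinoza (20164 hours).
Among Leclerc, Obi, Tran, Szabo and Salazar, by employee number (higher first): Leclerc and Obi (9769) before Tran (5865) before Szabo (5860) before Salazar (2042).
Among Leclerc and Obi, by accumulated service hours (lower first) (reversed rule for this group): Leclerc (29602 hours) before Obi (36918 hours).
Full order: Abara, Espinoza, Leclerc, Obi, Tran, Szabo, Salazar.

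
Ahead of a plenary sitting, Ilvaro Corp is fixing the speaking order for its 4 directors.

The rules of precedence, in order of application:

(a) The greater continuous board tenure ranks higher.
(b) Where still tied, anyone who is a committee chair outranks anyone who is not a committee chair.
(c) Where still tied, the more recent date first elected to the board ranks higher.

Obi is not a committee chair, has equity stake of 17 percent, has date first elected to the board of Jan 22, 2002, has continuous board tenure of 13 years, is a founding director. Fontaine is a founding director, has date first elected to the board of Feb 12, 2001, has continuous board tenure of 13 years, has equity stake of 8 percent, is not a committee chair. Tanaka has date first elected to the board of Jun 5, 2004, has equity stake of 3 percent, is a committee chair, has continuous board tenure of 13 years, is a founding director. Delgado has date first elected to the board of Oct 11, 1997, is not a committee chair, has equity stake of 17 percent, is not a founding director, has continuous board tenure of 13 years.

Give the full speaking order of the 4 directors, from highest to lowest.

By continuous board tenure (higher first): Tanaka, Obi, Fontaine and Delgado (each 13 years).
Among Tanaka, Obi, Fontaine and Delgado, a committee chair before not a committee chair: Tanaka (a committee chair) before Obi, Fontaine and Delgado (not a committee chair).
Among Obi, Fontaine and Delgado, by date first elected to the board (later first): Obi (Jan 22, 2002) before Fontaine (Feb 12, 2001) before Delgado (Oct 11, 1997).
Full order: Tanaka, Obi, Fontaine, Delgado.

Tanaka, Obi, Fontaine, Delgado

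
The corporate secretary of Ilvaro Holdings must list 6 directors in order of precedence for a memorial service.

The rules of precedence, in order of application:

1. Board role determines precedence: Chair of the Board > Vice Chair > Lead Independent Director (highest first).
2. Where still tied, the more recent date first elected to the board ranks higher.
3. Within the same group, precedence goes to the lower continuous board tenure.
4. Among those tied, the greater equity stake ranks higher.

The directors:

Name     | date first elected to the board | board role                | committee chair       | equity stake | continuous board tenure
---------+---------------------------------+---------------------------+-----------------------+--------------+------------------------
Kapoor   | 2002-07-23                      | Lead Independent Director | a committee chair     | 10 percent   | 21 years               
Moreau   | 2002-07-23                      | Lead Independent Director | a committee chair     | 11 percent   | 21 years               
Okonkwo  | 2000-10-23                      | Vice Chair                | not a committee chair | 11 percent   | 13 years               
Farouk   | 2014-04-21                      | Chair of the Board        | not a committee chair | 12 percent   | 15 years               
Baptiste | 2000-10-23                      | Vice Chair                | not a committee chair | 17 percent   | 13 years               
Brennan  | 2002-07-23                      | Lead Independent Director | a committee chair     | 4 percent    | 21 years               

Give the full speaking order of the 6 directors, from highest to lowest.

Farouk, Baptiste, Okonkwo, Moreau, Kapoor, Brennan

By board role: Farouk (Chair of the Board); then Baptiste and Okonkwo (Vice Chair); then Moreau, Kapoor and Brennan (Lead Independent Director).
Baptiste and Okonkwo both have date first elected to the board 2000-10-23, so the next rule applies.
Baptiste and Okonkwo both have continuous board tenure 13 years, so the next rule applies.
Among Baptiste and Okonkwo, by equity stake (higher first): Baptiste (17 percent) before Okonkwo (11 percent).
Moreau, Kapoor and Brennan all have date first elected to the board 2002-07-23, so the next rule applies.
Moreau, Kapoor and Brennan all have continuous board tenure 21 years, so the next rule applies.
Among Moreau, Kapoor and Brennan, by equity stake (higher first): Moreau (11 percent) before Kapoor (10 percent) before Brennan (4 percent).
Full order: Farouk, Baptiste, Okonkwo, Moreau, Kapoor, Brennan.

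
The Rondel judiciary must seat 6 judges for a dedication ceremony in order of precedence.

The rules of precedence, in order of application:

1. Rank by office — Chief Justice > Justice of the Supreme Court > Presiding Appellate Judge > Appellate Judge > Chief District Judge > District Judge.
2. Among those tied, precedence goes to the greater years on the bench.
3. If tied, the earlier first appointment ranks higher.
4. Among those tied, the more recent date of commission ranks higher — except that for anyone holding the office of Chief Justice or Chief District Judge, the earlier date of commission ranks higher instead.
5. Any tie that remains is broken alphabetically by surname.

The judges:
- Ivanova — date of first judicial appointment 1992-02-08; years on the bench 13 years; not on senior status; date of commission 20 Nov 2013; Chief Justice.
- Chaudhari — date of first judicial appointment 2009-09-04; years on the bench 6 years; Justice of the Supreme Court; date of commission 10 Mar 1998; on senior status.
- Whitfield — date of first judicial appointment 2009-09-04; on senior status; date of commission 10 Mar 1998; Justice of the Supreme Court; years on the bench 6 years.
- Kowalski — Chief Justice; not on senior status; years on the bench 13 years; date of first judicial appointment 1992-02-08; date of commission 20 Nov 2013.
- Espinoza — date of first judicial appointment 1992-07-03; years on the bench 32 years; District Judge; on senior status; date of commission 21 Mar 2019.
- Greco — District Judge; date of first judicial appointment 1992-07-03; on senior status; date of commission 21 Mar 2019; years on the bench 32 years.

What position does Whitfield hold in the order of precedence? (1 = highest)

By office: Ivanova and Kowalski (Chief Justice); then Chaudhari and Whitfield (Justice of the Supreme Court); then Espinoza and Greco (District Judge).
Ivanova and Kowalski both have years on the bench 13 years, so the next rule applies.
Ivanova and Kowalski both have date of first judicial appointment 1992-02-08, so the next rule applies.
Ivanova and Kowalski both have date of commission 20 Nov 2013, so the next rule applies.
Among Ivanova and Kowalski, alphabetically by surname: Ivanova before Kowalski.
Chaudhari and Whitfield both have years on the bench 6 years, so the next rule applies.
Chaudhari and Whitfield both have date of first judicial appointment 2009-09-04, so the next rule applies.
Chaudhari and Whitfield both have date of commission 10 Mar 1998, so the next rule applies.
Among Chaudhari and Whitfield, alphabetically by surname: Chaudhari before Whitfield.
Espinoza and Greco both have years on the bench 32 years, so the next rule applies.
Espinoza and Greco both have date of first judicial appointment 1992-07-03, so the next rule applies.
Espinoza and Greco both have date of commission 21 Mar 2019, so the next rule applies.
Among Espinoza and Greco, alphabetically by surname: Espinoza before Greco.
Order: Ivanova, Kowalski, Chaudhari, Whitfield, Espinoza, Greco. So position 4.

4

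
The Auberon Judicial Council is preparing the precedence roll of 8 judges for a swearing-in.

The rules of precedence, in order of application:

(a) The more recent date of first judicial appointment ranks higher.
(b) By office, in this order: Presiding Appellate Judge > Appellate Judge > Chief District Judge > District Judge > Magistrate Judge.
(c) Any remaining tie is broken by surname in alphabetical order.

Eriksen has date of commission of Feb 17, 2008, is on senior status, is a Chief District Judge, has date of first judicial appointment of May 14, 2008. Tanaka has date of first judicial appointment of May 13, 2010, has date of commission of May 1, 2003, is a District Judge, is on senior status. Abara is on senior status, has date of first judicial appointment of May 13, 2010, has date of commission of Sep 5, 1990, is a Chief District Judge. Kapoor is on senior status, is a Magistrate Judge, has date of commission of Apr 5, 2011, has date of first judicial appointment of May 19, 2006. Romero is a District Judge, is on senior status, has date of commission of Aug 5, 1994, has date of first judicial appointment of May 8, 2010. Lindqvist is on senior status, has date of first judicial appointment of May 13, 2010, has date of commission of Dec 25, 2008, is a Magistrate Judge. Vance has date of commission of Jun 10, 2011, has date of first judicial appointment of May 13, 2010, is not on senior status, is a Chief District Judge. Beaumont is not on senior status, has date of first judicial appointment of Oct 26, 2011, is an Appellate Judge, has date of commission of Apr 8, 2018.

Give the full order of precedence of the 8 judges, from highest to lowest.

By date of first judicial appointment (later first): Beaumont (Oct 26, 2011); then Abara, Vance, Tanaka and Lindqvist (each May 13, 2010); then Romero (May 8, 2010); then Eriksen (May 14, 2008); then Kapoor (May 19, 2006).
Among Abara, Vance, Tanaka and Lindqvist, by office: Abara and Vance (Chief District Judge) before Tanaka (District Judge) before Lindqvist (Magistrate Judge).
Among Abara and Vance, alphabetically by surname: Abara before Vance.
Full order: Beaumont, Abara, Vance, Tanaka, Lindqvist, Romero, Eriksen, Kapoor.

Beaumont, Abara, Vance, Tanaka, Lindqvist, Romero, Eriksen, Kapoor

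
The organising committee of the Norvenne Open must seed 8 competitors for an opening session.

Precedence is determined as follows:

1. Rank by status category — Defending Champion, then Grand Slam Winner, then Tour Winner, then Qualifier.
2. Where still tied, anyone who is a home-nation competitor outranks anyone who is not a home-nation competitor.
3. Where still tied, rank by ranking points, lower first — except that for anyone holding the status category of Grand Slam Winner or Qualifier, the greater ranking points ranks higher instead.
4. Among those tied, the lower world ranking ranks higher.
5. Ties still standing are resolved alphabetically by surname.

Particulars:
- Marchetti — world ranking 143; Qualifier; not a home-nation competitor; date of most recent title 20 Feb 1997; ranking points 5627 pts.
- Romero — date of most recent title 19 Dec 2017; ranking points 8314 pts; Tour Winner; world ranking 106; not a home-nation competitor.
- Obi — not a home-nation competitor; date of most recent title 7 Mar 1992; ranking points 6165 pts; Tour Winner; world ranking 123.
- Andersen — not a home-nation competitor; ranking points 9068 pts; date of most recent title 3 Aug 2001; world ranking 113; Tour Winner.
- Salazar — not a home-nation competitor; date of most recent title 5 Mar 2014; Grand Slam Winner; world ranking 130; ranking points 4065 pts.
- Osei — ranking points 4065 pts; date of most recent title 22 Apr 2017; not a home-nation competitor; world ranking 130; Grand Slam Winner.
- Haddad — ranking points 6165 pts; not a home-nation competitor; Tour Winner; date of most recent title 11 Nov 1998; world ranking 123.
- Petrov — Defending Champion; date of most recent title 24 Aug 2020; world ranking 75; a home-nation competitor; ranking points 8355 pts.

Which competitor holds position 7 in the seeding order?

Andersen

By status category: Petrov (Defending Champion); then Osei and Salazar (Grand Slam Winner); then Haddad, Obi, Romero and Andersen (Tour Winner); then Marchetti (Qualifier).
Osei and Salazar are each not a home-nation competitor, so the next rule applies.
Osei and Salazar both have ranking points 4065 pts, so the next rule applies.
Osei and Salazar both have world ranking 130, so the next rule applies.
Among Osei and Salazar, alphabetically by surname: Osei before Salazar.
Haddad, Obi, Romero and Andersen are each not a home-nation competitor, so the next rule applies.
Among Haddad, Obi, Romero and Andersen, by ranking points (lower first): Haddad and Obi (6165 pts) before Romero (8314 pts) before Andersen (9068 pts).
Haddad and Obi both have world ranking 123, so the next rule applies.
Among Haddad and Obi, alphabetically by surname: Haddad before Obi.
Order: Petrov, Osei, Salazar, Haddad, Obi, Romero, Andersen, Marchetti.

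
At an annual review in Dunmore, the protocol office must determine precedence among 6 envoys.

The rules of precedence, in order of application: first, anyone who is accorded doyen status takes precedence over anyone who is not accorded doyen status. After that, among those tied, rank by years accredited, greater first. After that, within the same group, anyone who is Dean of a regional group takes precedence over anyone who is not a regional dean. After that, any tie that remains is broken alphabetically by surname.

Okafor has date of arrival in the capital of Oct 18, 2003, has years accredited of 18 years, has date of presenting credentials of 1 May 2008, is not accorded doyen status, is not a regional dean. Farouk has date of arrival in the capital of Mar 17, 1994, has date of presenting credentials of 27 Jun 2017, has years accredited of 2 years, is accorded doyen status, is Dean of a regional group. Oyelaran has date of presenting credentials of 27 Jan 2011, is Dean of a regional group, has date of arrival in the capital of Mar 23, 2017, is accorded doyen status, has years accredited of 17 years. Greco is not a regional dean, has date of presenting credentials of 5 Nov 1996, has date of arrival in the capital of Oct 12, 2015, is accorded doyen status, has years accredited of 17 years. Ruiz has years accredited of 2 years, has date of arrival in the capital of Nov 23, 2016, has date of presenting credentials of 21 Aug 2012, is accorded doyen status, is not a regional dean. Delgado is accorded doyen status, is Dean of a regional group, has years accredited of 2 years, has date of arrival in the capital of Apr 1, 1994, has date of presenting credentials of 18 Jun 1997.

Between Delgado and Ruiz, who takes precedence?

By the first rule: Oyelaran, Greco, Delgado, Farouk and Ruiz (each accorded doyen status); then Okafor (not accorded doyen status).
Among Oyelaran, Greco, Delgado, Farouk and Ruiz, by years accredited (higher first): Oyelaran and Greco (17 years) before Delgado, Farouk and Ruiz (2 years).
Among Oyelaran and Greco, Dean of a regional group before not a regional dean: Oyelaran (Dean of a regional group) before Greco (not a regional dean).
Among Delgado, Farouk and Ruiz, Dean of a regional group before not a regional dean: Delgado and Farouk (Dean of a regional group) before Ruiz (not a regional dean).
Among Delgado and Farouk, alphabetically by surname: Delgado before Farouk.
So Delgado takes precedence.

Delgado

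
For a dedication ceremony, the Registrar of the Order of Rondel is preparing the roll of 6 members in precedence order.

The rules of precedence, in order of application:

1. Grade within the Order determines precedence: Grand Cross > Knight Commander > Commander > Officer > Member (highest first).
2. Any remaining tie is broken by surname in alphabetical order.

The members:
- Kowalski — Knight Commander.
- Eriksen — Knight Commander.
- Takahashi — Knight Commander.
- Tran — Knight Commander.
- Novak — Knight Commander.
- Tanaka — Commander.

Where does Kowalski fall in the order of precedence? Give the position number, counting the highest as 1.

By grade within the Order: Eriksen, Kowalski, Novak, Takahashi and Tran (Knight Commander); then Tanaka (Commander).
Among Eriksen, Kowalski, Novak, Takahashi and Tran, alphabetically by surname: Eriksen before Kowalski before Novak before Takahashi before Tran.
Order: Eriksen, Kowalski, Novak, Takahashi, Tran, Tanaka. So position 2.

2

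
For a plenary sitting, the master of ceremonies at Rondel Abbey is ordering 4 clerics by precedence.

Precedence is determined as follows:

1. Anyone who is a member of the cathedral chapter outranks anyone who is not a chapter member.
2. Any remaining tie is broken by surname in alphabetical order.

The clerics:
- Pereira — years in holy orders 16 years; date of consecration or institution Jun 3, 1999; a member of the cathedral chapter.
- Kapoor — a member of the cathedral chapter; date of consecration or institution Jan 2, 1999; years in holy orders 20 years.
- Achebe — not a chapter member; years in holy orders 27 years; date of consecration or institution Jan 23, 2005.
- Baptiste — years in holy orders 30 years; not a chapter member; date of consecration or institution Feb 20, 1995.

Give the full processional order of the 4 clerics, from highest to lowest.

Kapoor, Pereira, Achebe, Baptiste

By the first rule: Kapoor and Pereira (both a member of the cathedral chapter); then Achebe and Baptiste (both not a chapter member).
Among Kapoor and Pereira, alphabetically by surname: Kapoor before Pereira.
Among Achebe and Baptiste, alphabetically by surname: Achebe before Baptiste.
Full order: Kapoor, Pereira, Achebe, Baptiste.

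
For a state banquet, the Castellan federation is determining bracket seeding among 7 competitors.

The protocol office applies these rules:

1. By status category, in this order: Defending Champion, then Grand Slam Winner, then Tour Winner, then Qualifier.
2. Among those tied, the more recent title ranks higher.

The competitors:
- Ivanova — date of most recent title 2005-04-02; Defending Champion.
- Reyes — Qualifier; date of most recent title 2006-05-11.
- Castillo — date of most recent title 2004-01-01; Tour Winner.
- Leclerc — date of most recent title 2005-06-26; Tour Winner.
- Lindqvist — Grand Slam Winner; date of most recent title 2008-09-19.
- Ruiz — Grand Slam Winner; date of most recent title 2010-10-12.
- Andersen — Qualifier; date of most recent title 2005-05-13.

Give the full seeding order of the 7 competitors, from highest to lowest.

By status category: Ivanova (Defending Champion); then Ruiz and Lindqvist (Grand Slam Winner); then Leclerc and Castillo (Tour Winner); then Reyes and Andersen (Qualifier).
Among Ruiz and Lindqvist, by date of most recent title (later first): Ruiz (2010-10-12) before Lindqvist (2008-09-19).
Among Leclerc and Castillo, by date of most recent title (later first): Leclerc (2005-06-26) before Castillo (2004-01-01).
Among Reyes and Andersen, by date of most recent title (later first): Reyes (2006-05-11) before Andersen (2005-05-13).
Full order: Ivanova, Ruiz, Lindqvist, Leclerc, Castillo, Reyes, Andersen.

Ivanova, Ruiz, Lindqvist, Leclerc, Castillo, Reyes, Andersen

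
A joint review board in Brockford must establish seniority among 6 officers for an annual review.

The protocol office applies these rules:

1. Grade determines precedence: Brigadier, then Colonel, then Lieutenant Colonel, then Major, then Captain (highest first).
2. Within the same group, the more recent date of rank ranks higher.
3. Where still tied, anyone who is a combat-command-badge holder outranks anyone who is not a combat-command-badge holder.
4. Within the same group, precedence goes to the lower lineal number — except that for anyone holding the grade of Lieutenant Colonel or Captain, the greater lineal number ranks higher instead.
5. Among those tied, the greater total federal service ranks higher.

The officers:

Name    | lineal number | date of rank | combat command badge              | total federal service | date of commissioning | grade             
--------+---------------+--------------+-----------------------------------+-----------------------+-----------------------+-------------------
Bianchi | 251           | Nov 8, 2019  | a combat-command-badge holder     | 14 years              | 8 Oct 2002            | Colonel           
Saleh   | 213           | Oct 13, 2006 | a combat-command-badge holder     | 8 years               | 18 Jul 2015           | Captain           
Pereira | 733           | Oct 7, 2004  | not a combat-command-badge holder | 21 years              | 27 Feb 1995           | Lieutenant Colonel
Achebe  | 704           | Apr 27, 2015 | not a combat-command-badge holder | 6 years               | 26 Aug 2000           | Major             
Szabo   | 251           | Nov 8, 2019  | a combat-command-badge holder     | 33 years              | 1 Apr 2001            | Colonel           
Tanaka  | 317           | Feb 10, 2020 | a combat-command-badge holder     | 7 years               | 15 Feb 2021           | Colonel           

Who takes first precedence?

Tanaka

By grade: Tanaka, Szabo and Bianchi (Colonel); then Pereira (Lieutenant Colonel); then Achebe (Major); then Saleh (Captain).
Among Tanaka, Szabo and Bianchi, by date of rank (later first): Tanaka (Feb 10, 2020) before Szabo and Bianchi (Nov 8, 2019).
Szabo and Bianchi are each a combat-command-badge holder, so the next rule applies.
Szabo and Bianchi both have lineal number 251, so the next rule applies.
Among Szabo and Bianchi, by total federal service (higher first): Szabo (33 years) before Bianchi (14 years).
Order: Tanaka, Szabo, Bianchi, Pereira, Achebe, Saleh.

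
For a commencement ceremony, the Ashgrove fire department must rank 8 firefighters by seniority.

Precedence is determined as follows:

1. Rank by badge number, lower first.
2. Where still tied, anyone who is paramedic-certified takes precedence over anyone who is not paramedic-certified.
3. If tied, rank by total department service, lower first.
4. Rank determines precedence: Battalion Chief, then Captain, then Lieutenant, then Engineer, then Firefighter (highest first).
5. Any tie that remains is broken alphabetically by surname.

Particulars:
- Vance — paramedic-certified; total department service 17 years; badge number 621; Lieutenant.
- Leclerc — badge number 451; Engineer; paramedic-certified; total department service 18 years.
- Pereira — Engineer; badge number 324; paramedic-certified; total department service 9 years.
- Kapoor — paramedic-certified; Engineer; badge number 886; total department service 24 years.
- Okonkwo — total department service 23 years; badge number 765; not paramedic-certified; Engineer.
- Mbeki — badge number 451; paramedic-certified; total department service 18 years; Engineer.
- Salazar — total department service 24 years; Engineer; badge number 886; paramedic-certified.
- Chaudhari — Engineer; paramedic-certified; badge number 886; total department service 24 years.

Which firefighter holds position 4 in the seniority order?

By badge number (lower first): Pereira (324); then Leclerc and Mbeki (both 451); then Vance (621); then Okonkwo (765); then Chaudhari, Kapoor and Salazar (each 886).
Leclerc and Mbeki are each paramedic-certified, so the next rule applies.
Leclerc and Mbeki both have total department service 18 years, so the next rule applies.
Leclerc and Mbeki are each Engineer, so the next rule applies.
Among Leclerc and Mbeki, alphabetically by surname: Leclerc before Mbeki.
Chaudhari, Kapoor and Salazar are each paramedic-certified, so the next rule applies.
Chaudhari, Kapoor and Salazar all have total department service 24 years, so the next rule applies.
Chaudhari, Kapoor and Salazar are each Engineer, so the next rule applies.
Among Chaudhari, Kapoor and Salazar, alphabetically by surname: Chaudhari before Kapoor before Salazar.
Order: Pereira, Leclerc, Mbeki, Vance, Okonkwo, Chaudhari, Kapoor, Salazar.

Vance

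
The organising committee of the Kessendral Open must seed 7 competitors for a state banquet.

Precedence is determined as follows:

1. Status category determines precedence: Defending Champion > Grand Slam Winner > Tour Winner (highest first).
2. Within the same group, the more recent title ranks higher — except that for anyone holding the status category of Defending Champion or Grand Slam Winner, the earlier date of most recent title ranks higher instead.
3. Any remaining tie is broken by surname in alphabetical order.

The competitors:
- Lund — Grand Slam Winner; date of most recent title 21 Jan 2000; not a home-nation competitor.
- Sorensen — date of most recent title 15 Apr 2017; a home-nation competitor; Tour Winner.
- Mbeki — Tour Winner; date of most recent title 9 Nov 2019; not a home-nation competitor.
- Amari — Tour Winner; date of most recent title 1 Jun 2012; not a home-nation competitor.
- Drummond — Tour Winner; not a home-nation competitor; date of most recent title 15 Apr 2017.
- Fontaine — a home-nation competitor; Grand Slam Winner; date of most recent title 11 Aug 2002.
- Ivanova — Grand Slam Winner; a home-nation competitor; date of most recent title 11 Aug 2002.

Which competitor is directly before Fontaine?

Lund

By status category: Lund, Fontaine and Ivanova (Grand Slam Winner); then Mbeki, Drummond, Sorensen and Amari (Tour Winner).
Among Lund, Fontaine and Ivanova, by date of most recent title (earlier first) (reversed rule for this group): Lund (21 Jan 2000) before Fontaine and Ivanova (11 Aug 2002).
Among Fontaine and Ivanova, alphabetically by surname: Fontaine before Ivanova.
Among Mbeki, Drummond, Sorensen and Amari, by date of most recent title (later first): Mbeki (9 Nov 2019) before Drummond and Sorensen (15 Apr 2017) before Amari (1 Jun 2012).
Among Drummond and Sorensen, alphabetically by surname: Drummond before Sorensen.
Order: Lund, Fontaine, Ivanova, Mbeki, Drummond, Sorensen, Amari.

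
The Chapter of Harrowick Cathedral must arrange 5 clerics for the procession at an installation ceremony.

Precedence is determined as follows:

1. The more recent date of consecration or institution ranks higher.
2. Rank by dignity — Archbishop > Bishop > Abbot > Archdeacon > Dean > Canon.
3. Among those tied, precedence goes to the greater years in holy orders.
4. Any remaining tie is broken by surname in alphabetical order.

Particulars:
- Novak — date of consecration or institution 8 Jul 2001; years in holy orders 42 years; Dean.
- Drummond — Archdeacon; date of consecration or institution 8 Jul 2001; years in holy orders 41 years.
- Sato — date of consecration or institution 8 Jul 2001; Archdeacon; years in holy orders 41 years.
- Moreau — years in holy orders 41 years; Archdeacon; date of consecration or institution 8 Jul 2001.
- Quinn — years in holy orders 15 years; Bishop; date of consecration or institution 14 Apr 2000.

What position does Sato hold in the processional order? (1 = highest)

By date of consecration or institution (later first): Drummond, Moreau, Sato and Novak (each 8 Jul 2001); then Quinn (14 Apr 2000).
Among Drummond, Moreau, Sato and Novak, by dignity: Drummond, Moreau and Sato (Archdeacon) before Novak (Dean).
Drummond, Moreau and Sato all have years in holy orders 41 years, so the next rule applies.
Among Drummond, Moreau and Sato, alphabetically by surname: Drummond before Moreau before Sato.
Order: Drummond, Moreau, Sato, Novak, Quinn. So position 3.

3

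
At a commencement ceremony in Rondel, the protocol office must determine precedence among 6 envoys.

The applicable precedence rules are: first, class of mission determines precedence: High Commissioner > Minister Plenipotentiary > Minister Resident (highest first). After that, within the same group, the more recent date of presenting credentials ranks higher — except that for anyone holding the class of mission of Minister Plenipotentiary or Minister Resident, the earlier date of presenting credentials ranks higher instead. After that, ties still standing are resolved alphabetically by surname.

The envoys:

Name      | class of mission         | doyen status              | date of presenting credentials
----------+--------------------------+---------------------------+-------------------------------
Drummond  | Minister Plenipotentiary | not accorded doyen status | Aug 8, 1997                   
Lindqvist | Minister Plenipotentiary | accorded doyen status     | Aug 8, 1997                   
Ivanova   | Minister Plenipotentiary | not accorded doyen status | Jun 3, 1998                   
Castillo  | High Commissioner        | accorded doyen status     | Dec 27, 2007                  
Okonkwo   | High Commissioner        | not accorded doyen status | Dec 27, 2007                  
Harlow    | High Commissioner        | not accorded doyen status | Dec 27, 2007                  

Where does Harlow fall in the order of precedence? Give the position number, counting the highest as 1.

2

By class of mission: Castillo, Harlow and Okonkwo (High Commissioner); then Drummond, Lindqvist and Ivanova (Minister Plenipotentiary).
Castillo, Harlow and Okonkwo all have date of presenting credentials Dec 27, 2007, so the next rule applies.
Among Castillo, Harlow and Okonkwo, alphabetically by surname: Castillo before Harlow before Okonkwo.
Among Drummond, Lindqvist and Ivanova, by date of presenting credentials (earlier first) (reversed rule for this group): Drummond and Lindqvist (Aug 8, 1997) before Ivanova (Jun 3, 1998).
Among Drummond and Lindqvist, alphabetically by surname: Drummond before Lindqvist.
Order: Castillo, Harlow, Okonkwo, Drummond, Lindqvist, Ivanova. So position 2.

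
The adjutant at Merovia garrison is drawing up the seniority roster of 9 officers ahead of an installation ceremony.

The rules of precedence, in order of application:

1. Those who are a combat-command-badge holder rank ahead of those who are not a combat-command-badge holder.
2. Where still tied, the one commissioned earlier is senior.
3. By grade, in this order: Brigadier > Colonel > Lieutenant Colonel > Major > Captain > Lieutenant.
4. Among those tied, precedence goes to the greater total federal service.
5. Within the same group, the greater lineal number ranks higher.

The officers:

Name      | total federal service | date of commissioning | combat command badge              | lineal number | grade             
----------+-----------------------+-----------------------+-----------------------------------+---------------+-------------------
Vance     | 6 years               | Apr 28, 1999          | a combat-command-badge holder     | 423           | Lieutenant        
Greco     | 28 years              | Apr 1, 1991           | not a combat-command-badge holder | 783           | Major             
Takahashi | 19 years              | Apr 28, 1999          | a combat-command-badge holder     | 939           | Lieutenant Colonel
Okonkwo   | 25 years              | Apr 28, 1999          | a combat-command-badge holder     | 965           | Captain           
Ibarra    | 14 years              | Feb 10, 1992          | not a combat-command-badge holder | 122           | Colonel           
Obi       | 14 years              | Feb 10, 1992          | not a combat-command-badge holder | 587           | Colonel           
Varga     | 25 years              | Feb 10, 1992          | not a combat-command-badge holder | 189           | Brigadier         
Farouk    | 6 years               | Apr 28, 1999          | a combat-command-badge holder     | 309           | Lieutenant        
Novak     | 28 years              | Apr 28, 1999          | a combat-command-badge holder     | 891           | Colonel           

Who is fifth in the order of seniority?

Farouk

By the first rule: Novak, Takahashi, Okonkwo, Vance and Farouk (each a combat-command-badge holder); then Greco, Varga, Obi and Ibarra (each not a combat-command-badge holder).
Novak, Takahashi, Okonkwo, Vance and Farouk all have date of commissioning Apr 28, 1999, so the next rule applies.
Among Novak, Takahashi, Okonkwo, Vance and Farouk, by grade: Novak (Colonel) before Takahashi (Lieutenant Colonel) before Okonkwo (Captain) before Vance and Farouk (Lieutenant).
Vance and Farouk both have total federal service 6 years, so the next rule applies.
Among Vance and Farouk, by lineal number (higher first): Vance (423) before Farouk (309).
Among Greco, Varga, Obi and Ibarra, by date of commissioning (earlier first): Greco (Apr 1, 1991) before Varga, Obi and Ibarra (Feb 10, 1992).
Among Varga, Obi and Ibarra, by grade: Varga (Brigadier) before Obi and Ibarra (Colonel).
Obi and Ibarra both have total federal service 14 years, so the next rule applies.
Among Obi and Ibarra, by lineal number (higher first): Obi (587) before Ibarra (122).
Order: Novak, Takahashi, Okonkwo, Vance, Farouk, Greco, Varga, Obi, Ibarra.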